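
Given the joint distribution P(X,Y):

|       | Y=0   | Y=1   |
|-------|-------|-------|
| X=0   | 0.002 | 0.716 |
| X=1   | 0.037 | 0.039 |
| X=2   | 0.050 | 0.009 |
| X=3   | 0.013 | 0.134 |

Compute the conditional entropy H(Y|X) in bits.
0.1956 bits

H(Y|X) = H(X,Y) - H(X)

H(X,Y) = -Σ_{x,y} P(x,y) log₂ P(x,y). Per-cell terms -P(x,y)·log₂P(x,y):
  X=0: 0.017932, 0.345089
  X=1: 0.175984, 0.182535
  X=2: 0.216096, 0.061163
  X=3: 0.081449, 0.388559
Sum of the 8 terms: H(X,Y) = 1.46881 bits

Marginal of X (row sums):
  P(X=0) = 0.002 + 0.716 = 0.718
  P(X=1) = 0.037 + 0.039 = 0.076
  P(X=2) = 0.050 + 0.009 = 0.059
  P(X=3) = 0.013 + 0.134 = 0.147
H(X) = -[0.718·log₂(0.718) + 0.076·log₂(0.076) + 0.059·log₂(0.059) + 0.147·log₂(0.147)]
  = 0.343164 + 0.282557 + 0.240905 + 0.406618 = 1.27324 bits

H(Y|X) = H(X,Y) - H(X) = 1.46881 - 1.27324 = 0.1956 bits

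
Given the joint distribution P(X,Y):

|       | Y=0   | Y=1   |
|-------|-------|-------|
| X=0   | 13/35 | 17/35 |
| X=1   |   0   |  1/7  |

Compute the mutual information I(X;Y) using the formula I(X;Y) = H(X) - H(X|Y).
0.1056 bits

I(X;Y) = H(X) - H(X|Y)

Marginal of X (row sums):
  P(X=0) = 13/35 + 17/35 = 6/7
  P(X=1) = 0 + 1/7 = 1/7
H(X) = -[(6/7)·log₂(6/7) + (1/7)·log₂(1/7)]
  = 0.19062 + 0.40105 = 0.59167 bits

Marginal of Y (column sums):
  P(Y=0) = 13/35 + 0 = 13/35
  P(Y=1) = 17/35 + 1/7 = 22/35
H(X|Y) = Σ_y P(y)·H(X|Y=y):
  Y=0: P(Y=0) = 13/35, P(X|Y=0) = (1, 0) → H(X|Y=0) = 0.00000
  Y=1: P(Y=1) = 22/35, P(X|Y=1) = (17/22, 5/22) → H(X|Y=1) = 0.77323
H(X|Y) = (13/35)·0.00000 + (22/35)·0.77323 = 0.48603 bits

I(X;Y) = H(X) - H(X|Y) = 0.59167 - 0.48603 = 0.1056 bits

Cross-check via I(X;Y) = H(X) + H(Y) - H(X,Y): computing H(Y) from the column sums and H(X,Y) from the 4 cells in the same way gives H(Y) = 0.95176 bits and H(X,Y) = 1.43779 bits, so
I(X;Y) = 0.59167 + 0.95176 - 1.43779 = 0.1056 bits ✓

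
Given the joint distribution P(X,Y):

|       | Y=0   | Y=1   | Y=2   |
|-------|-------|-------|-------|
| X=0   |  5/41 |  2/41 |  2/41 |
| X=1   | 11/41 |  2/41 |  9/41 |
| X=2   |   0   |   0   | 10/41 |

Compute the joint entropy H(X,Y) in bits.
2.4938 bits

H(X,Y) = -Σ_{x,y} P(x,y) log₂ P(x,y). Per-cell terms -P(x,y)·log₂P(x,y):
  X=0: 0.37020, 0.21256, 0.21256
  X=1: 0.50925, 0.21256, 0.48021
  X=2: 0.00000, 0.00000, 0.49649
  (cells with P = 0 contribute 0)
Sum of the 9 terms: H(X,Y) = 2.4938 bits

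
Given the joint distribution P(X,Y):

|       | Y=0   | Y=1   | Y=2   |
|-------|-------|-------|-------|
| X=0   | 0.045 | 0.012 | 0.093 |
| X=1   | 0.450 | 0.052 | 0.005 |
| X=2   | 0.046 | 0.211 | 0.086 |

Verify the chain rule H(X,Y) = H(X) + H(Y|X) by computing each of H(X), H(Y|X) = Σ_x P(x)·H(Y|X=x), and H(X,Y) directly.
H(X) = 1.4369 bits, H(Y|X) = 0.9205 bits, H(X,Y) = 2.3574 bits

Marginal of X (row sums):
  P(X=0) = 0.045 + 0.012 + 0.093 = 0.150
  P(X=1) = 0.450 + 0.052 + 0.005 = 0.507
  P(X=2) = 0.046 + 0.211 + 0.086 = 0.343
H(X) = -[0.150·log₂(0.150) + 0.507·log₂(0.507) + 0.343·log₂(0.343)]
  = 0.41054 + 0.49683 + 0.52950 = 1.4369 bits

H(Y|X) = Σ_x P(x)·H(Y|X=x):
  X=0: P(X=0) = 0.150, P(Y|X=0) = (3/10, 2/25, 31/50) → H(Y|X=0) = 1.24019
  X=1: P(X=1) = 0.507, P(Y|X=1) = (150/169, 4/39, 5/507) → H(Y|X=1) = 0.55540
  X=2: P(X=2) = 0.343, P(Y|X=2) = (46/343, 211/343, 86/343) → H(Y|X=2) = 1.32033
H(Y|X) = 0.150·1.24019 + 0.507·0.55540 + 0.343·1.32033 = 0.9205 bits

H(X,Y) = -Σ_{x,y} P(x,y) log₂ P(x,y). Per-cell terms -P(x,y)·log₂P(x,y):
  X=0: 0.20133, 0.07657, 0.31868
  X=1: 0.51840, 0.22180, 0.03822
  X=2: 0.20434, 0.47363, 0.30440
Sum of the 9 terms: H(X,Y) = 2.3574 bits

Chain rule check:
  H(X) + H(Y|X) = 1.4369 + 0.9205 = 2.3574 bits
  H(X,Y) = 2.3574 bits
✓ Chain rule verified.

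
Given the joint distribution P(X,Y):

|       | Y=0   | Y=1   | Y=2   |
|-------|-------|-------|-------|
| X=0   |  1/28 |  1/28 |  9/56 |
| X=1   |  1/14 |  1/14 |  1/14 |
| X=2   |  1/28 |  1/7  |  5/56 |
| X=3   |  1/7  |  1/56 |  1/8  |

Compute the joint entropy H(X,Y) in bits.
3.3468 bits

H(X,Y) = -Σ_{x,y} P(x,y) log₂ P(x,y). Per-cell terms -P(x,y)·log₂P(x,y):
  X=0: 0.17169, 0.17169, 0.42387
  X=1: 0.27195, 0.27195, 0.27195
  X=2: 0.17169, 0.40105, 0.31120
  X=3: 0.40105, 0.10370, 0.37500
Sum of the 12 terms: H(X,Y) = 3.3468 bits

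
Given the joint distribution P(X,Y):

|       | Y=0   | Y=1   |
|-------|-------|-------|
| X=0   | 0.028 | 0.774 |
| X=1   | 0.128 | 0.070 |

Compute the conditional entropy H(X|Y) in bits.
0.4540 bits

H(X|Y) = H(X,Y) - H(Y)

H(X,Y) = -Σ_{x,y} P(x,y) log₂ P(x,y). Per-cell terms -P(x,y)·log₂P(x,y):
  X=0: 0.144436, 0.286066
  X=1: 0.379620, 0.268555
Sum of the 4 terms: H(X,Y) = 1.07868 bits

Marginal of Y (column sums):
  P(Y=0) = 0.028 + 0.128 = 0.156
  P(Y=1) = 0.774 + 0.070 = 0.844
H(Y) = -[0.156·log₂(0.156) + 0.844·log₂(0.844)]
  = 0.418140 + 0.206514 = 0.62465 bits

H(X|Y) = H(X,Y) - H(Y) = 1.07868 - 0.62465 = 0.4540 bits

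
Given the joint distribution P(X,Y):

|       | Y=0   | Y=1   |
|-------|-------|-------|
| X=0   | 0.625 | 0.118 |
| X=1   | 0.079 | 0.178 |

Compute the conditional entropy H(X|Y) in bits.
0.6438 bits

H(X|Y) = H(X,Y) - H(Y)

H(X,Y) = -Σ_{x,y} P(x,y) log₂ P(x,y). Per-cell terms -P(x,y)·log₂P(x,y):
  X=0: 0.42379, 0.36381
  X=1: 0.28930, 0.44323
Sum of the 4 terms: H(X,Y) = 1.5201 bits

Marginal of Y (column sums):
  P(Y=0) = 0.625 + 0.079 = 0.704
  P(Y=1) = 0.118 + 0.178 = 0.296
H(Y) = -[0.704·log₂(0.704) + 0.296·log₂(0.296)]
  = 0.35647 + 0.51987 = 0.8763 bits

H(X|Y) = H(X,Y) - H(Y) = 1.5201 - 0.8763 = 0.6438 bits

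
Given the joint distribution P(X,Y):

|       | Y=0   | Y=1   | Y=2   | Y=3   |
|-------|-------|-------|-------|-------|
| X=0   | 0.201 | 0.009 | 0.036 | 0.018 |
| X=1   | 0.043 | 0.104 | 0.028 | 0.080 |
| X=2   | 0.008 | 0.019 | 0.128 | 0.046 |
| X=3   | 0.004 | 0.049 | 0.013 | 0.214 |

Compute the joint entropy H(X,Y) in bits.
3.3250 bits

H(X,Y) = -Σ_{x,y} P(x,y) log₂ P(x,y). Per-cell terms -P(x,y)·log₂P(x,y):
  X=0: 0.46526, 0.06116, 0.17265, 0.10433
  X=1: 0.19520, 0.33960, 0.14444, 0.29151
  X=2: 0.05573, 0.10864, 0.37962, 0.20434
  X=3: 0.03186, 0.21320, 0.08145, 0.47600
Sum of the 16 terms: H(X,Y) = 3.3250 bits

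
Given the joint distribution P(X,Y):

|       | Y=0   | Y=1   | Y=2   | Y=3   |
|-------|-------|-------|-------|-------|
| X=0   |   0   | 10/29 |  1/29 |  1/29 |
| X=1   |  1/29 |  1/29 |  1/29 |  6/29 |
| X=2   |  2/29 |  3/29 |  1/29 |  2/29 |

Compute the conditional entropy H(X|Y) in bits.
1.1675 bits

H(X|Y) = H(X,Y) - H(Y)

H(X,Y) = -Σ_{x,y} P(x,y) log₂ P(x,y). Per-cell terms -P(x,y)·log₂P(x,y):
  X=0: 0.0000, 0.5297, 0.1675, 0.1675
  X=1: 0.1675, 0.1675, 0.1675, 0.4703
  X=2: 0.2661, 0.3386, 0.1675, 0.2661
  (cells with P = 0 contribute 0)
Sum of the 12 terms: H(X,Y) = 2.8758 bits

Marginal of Y (column sums):
  P(Y=0) = 0 + 1/29 + 2/29 = 3/29
  P(Y=1) = 10/29 + 1/29 + 3/29 = 14/29
  P(Y=2) = 1/29 + 1/29 + 1/29 = 3/29
  P(Y=3) = 1/29 + 6/29 + 2/29 = 9/29
H(Y) = -[(3/29)·log₂(3/29) + (14/29)·log₂(14/29) + (3/29)·log₂(3/29) + (9/29)·log₂(9/29)]
  = 0.3386 + 0.5072 + 0.3386 + 0.5239 = 1.7083 bits

H(X|Y) = H(X,Y) - H(Y) = 2.8758 - 1.7083 = 1.1675 bits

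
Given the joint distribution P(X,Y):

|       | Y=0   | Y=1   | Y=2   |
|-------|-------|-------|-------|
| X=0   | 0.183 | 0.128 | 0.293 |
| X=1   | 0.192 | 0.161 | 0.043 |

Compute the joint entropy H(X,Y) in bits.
2.4234 bits

H(X,Y) = -Σ_{x,y} P(x,y) log₂ P(x,y). Per-cell terms -P(x,y)·log₂P(x,y):
  X=0: 0.4484, 0.3796, 0.5189
  X=1: 0.4571, 0.4242, 0.1952
Sum of the 6 terms: H(X,Y) = 2.4234 bits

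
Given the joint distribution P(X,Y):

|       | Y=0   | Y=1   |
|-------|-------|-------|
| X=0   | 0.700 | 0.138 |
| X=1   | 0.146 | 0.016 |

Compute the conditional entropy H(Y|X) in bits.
0.6162 bits

H(Y|X) = H(X,Y) - H(X)

H(X,Y) = -Σ_{x,y} P(x,y) log₂ P(x,y). Per-cell terms -P(x,y)·log₂P(x,y):
  X=0: 0.360201, 0.394302
  X=1: 0.405290, 0.095453
Sum of the 4 terms: H(X,Y) = 1.25525 bits

Marginal of X (row sums):
  P(X=0) = 0.700 + 0.138 = 0.838
  P(X=1) = 0.146 + 0.016 = 0.162
H(X) = -[0.838·log₂(0.838) + 0.162·log₂(0.162)]
  = 0.213671 + 0.425401 = 0.63907 bits

H(Y|X) = H(X,Y) - H(X) = 1.25525 - 0.63907 = 0.6162 bits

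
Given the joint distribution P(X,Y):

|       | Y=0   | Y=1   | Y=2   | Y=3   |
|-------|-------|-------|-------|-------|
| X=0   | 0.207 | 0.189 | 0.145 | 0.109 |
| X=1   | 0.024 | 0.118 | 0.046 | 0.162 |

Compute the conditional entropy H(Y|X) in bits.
1.8658 bits

H(Y|X) = H(X,Y) - H(X)

H(X,Y) = -Σ_{x,y} P(x,y) log₂ P(x,y). Per-cell terms -P(x,y)·log₂P(x,y):
  X=0: 0.470366, 0.454269, 0.403952, 0.348538
  X=1: 0.129140, 0.363811, 0.204342, 0.425401
Sum of the 8 terms: H(X,Y) = 2.799819 bits

Marginal of X (row sums):
  P(X=0) = 0.207 + 0.189 + 0.145 + 0.109 = 0.650
  P(X=1) = 0.024 + 0.118 + 0.046 + 0.162 = 0.350
H(X) = -[0.650·log₂(0.650) + 0.350·log₂(0.350)]
  = 0.403967 + 0.530101 = 0.934068 bits

H(Y|X) = H(X,Y) - H(X) = 2.799819 - 0.934068 = 1.8658 bits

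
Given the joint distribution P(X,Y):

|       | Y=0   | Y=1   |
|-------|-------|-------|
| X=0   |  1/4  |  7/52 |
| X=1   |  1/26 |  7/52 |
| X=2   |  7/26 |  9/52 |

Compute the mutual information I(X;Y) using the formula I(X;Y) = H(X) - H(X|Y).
0.0717 bits

I(X;Y) = H(X) - H(X|Y)

Marginal of X (row sums):
  P(X=0) = 1/4 + 7/52 = 5/13
  P(X=1) = 1/26 + 7/52 = 9/52
  P(X=2) = 7/26 + 9/52 = 23/52
H(X) = -[(5/13)·log₂(5/13) + (9/52)·log₂(9/52) + (23/52)·log₂(23/52)]
  = 0.53020 + 0.43797 + 0.52054 = 1.48871 bits

Marginal of Y (column sums):
  P(Y=0) = 1/4 + 1/26 + 7/26 = 29/52
  P(Y=1) = 7/52 + 7/52 + 9/52 = 23/52
H(X|Y) = Σ_y P(y)·H(X|Y=y):
  Y=0: P(Y=0) = 29/52, P(X|Y=0) = (13/29, 2/29, 14/29) → H(X|Y=0) = 1.29216
  Y=1: P(Y=1) = 23/52, P(X|Y=1) = (7/23, 7/23, 9/23) → H(X|Y=1) = 1.57433
H(X|Y) = (29/52)·1.29216 + (23/52)·1.57433 = 1.41697 bits

I(X;Y) = H(X) - H(X|Y) = 1.48871 - 1.41697 = 0.0717 bits

Cross-check via I(X;Y) = H(X) + H(Y) - H(X,Y): computing H(Y) from the column sums and H(X,Y) from the 6 cells in the same way gives H(Y) = 0.99037 bits and H(X,Y) = 2.40734 bits, so
I(X;Y) = 1.48871 + 0.99037 - 2.40734 = 0.0717 bits ✓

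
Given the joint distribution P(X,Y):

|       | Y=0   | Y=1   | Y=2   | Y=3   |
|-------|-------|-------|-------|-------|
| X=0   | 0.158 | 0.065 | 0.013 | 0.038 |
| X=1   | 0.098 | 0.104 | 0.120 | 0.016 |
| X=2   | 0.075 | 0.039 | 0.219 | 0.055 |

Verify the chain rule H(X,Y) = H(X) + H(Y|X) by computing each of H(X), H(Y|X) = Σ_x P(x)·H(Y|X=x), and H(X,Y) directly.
H(X) = 1.5707 bits, H(Y|X) = 1.6703 bits, H(X,Y) = 3.2409 bits

Marginal of X (row sums):
  P(X=0) = 0.158 + 0.065 + 0.013 + 0.038 = 0.274
  P(X=1) = 0.098 + 0.104 + 0.120 + 0.016 = 0.338
  P(X=2) = 0.075 + 0.039 + 0.219 + 0.055 = 0.388
H(X) = -[0.274·log₂(0.274) + 0.338·log₂(0.338) + 0.388·log₂(0.388)]
  = 0.5118 + 0.5289 + 0.5300 = 1.5707 bits

H(Y|X) = Σ_x P(x)·H(Y|X=x):
  X=0: P(X=0) = 0.274, P(Y|X=0) = (79/137, 65/274, 13/274, 19/137) → H(Y|X=0) = 1.5543
  X=1: P(X=1) = 0.338, P(Y|X=1) = (49/169, 4/13, 60/169, 8/169) → H(Y|X=1) = 1.7798
  X=2: P(X=2) = 0.388, P(Y|X=2) = (75/388, 39/388, 219/388, 55/388) → H(Y|X=2) = 1.6568
H(Y|X) = 0.274·1.5543 + 0.338·1.7798 + 0.388·1.6568 = 1.6703 bits

H(X,Y) = -Σ_{x,y} P(x,y) log₂ P(x,y). Per-cell terms -P(x,y)·log₂P(x,y):
  X=0: 0.4206, 0.2563, 0.0814, 0.1793
  X=1: 0.3284, 0.3396, 0.3671, 0.0955
  X=2: 0.2803, 0.1825, 0.4798, 0.2301
Sum of the 12 terms: H(X,Y) = 3.2409 bits

Chain rule check:
  H(X) + H(Y|X) = 1.5707 + 1.6703 = 3.2410 bits
  H(X,Y) = 3.2409 bits
✓ Chain rule verified (Δ = 0.0001 is 4-dp rounding noise: each of the three values was rounded independently).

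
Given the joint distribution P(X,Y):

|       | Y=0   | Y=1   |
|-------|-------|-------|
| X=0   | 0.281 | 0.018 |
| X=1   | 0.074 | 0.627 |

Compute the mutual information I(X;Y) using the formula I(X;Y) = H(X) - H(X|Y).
0.4994 bits

I(X;Y) = H(X) - H(X|Y)

Marginal of X (row sums):
  P(X=0) = 0.281 + 0.018 = 0.299
  P(X=1) = 0.074 + 0.627 = 0.701
H(X) = -[0.299·log₂(0.299) + 0.701·log₂(0.701)]
  = 0.5208 + 0.3593 = 0.8801 bits

Marginal of Y (column sums):
  P(Y=0) = 0.281 + 0.074 = 0.355
  P(Y=1) = 0.018 + 0.627 = 0.645
H(X|Y) = Σ_y P(y)·H(X|Y=y):
  Y=0: P(Y=0) = 0.355, P(X|Y=0) = (281/355, 74/355) → H(X|Y=0) = 0.7385
  Y=1: P(Y=1) = 0.645, P(X|Y=1) = (6/215, 209/215) → H(X|Y=1) = 0.1838
H(X|Y) = 0.355·0.7385 + 0.645·0.1838 = 0.3807 bits

I(X;Y) = H(X) - H(X|Y) = 0.8801 - 0.3807 = 0.4994 bits

Cross-check via I(X;Y) = H(X) + H(Y) - H(X,Y): computing H(Y) from the column sums and H(X,Y) from the 4 cells in the same way gives H(Y) = 0.9385 bits and H(X,Y) = 1.3192 bits, so
I(X;Y) = 0.8801 + 0.9385 - 1.3192 = 0.4994 bits ✓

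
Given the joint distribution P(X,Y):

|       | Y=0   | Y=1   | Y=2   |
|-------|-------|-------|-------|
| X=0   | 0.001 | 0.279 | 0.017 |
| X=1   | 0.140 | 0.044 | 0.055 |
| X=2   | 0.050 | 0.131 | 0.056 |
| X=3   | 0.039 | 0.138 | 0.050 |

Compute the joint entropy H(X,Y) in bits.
3.0753 bits

H(X,Y) = -Σ_{x,y} P(x,y) log₂ P(x,y). Per-cell terms -P(x,y)·log₂P(x,y):
  X=0: 0.00997, 0.51382, 0.09993
  X=1: 0.39711, 0.19828, 0.23014
  X=2: 0.21610, 0.38414, 0.23287
  X=3: 0.18253, 0.39430, 0.21610
Sum of the 12 terms: H(X,Y) = 3.0753 bits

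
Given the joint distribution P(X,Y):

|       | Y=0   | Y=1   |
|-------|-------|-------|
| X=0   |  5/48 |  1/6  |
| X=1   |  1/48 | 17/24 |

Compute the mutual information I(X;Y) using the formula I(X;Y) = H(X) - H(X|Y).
0.1467 bits

I(X;Y) = H(X) - H(X|Y)

Marginal of X (row sums):
  P(X=0) = 5/48 + 1/6 = 13/48
  P(X=1) = 1/48 + 17/24 = 35/48
H(X) = -[(13/48)·log₂(13/48) + (35/48)·log₂(35/48)]
  = 0.510392 + 0.332266 = 0.842658 bits

Marginal of Y (column sums):
  P(Y=0) = 5/48 + 1/48 = 1/8
  P(Y=1) = 1/6 + 17/24 = 7/8
H(X|Y) = Σ_y P(y)·H(X|Y=y):
  Y=0: P(Y=0) = 1/8, P(X|Y=0) = (5/6, 1/6) → H(X|Y=0) = 0.650022
  Y=1: P(Y=1) = 7/8, P(X|Y=1) = (4/21, 17/21) → H(X|Y=1) = 0.702467
H(X|Y) = (1/8)·0.650022 + (7/8)·0.702467 = 0.695911 bits

I(X;Y) = H(X) - H(X|Y) = 0.842658 - 0.695911 = 0.1467 bits

Cross-check via I(X;Y) = H(X) + H(Y) - H(X,Y): computing H(Y) from the column sums and H(X,Y) from the 4 cells in the same way gives H(Y) = 0.543564 bits and H(X,Y) = 1.239475 bits, so
I(X;Y) = 0.842658 + 0.543564 - 1.239475 = 0.1467 bits ✓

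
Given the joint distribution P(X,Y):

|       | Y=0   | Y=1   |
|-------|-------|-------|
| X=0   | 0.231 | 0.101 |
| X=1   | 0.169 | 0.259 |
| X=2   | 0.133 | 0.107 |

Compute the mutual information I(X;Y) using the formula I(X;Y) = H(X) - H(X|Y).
0.0504 bits

I(X;Y) = H(X) - H(X|Y)

Marginal of X (row sums):
  P(X=0) = 0.231 + 0.101 = 0.332
  P(X=1) = 0.169 + 0.259 = 0.428
  P(X=2) = 0.133 + 0.107 = 0.240
H(X) = -[0.332·log₂(0.332) + 0.428·log₂(0.428) + 0.240·log₂(0.240)]
  = 0.52813 + 0.52401 + 0.49413 = 1.5463 bits

Marginal of Y (column sums):
  P(Y=0) = 0.231 + 0.169 + 0.133 = 0.533
  P(Y=1) = 0.101 + 0.259 + 0.107 = 0.467
H(X|Y) = Σ_y P(y)·H(X|Y=y):
  Y=0: P(Y=0) = 0.533, P(X|Y=0) = (231/533, 13/41, 133/533) → H(X|Y=0) = 1.54794
  Y=1: P(Y=1) = 0.467, P(X|Y=1) = (101/467, 259/467, 107/467) → H(X|Y=1) = 1.43651
H(X|Y) = 0.533·1.54794 + 0.467·1.43651 = 1.4959 bits

I(X;Y) = H(X) - H(X|Y) = 1.5463 - 1.4959 = 0.0504 bits

Cross-check via I(X;Y) = H(X) + H(Y) - H(X,Y): computing H(Y) from the column sums and H(X,Y) from the 6 cells in the same way gives H(Y) = 0.9969 bits and H(X,Y) = 2.4928 bits, so
I(X;Y) = 1.5463 + 0.9969 - 2.4928 = 0.0504 bits ✓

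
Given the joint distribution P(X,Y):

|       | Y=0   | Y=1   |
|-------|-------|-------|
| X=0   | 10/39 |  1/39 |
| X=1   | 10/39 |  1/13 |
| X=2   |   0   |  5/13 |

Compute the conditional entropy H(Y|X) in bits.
0.3837 bits

H(Y|X) = H(X,Y) - H(X)

H(X,Y) = -Σ_{x,y} P(x,y) log₂ P(x,y). Per-cell terms -P(x,y)·log₂P(x,y):
  X=0: 0.503455, 0.135523
  X=1: 0.503455, 0.284649
  X=2: 0.000000, 0.530197
  (cells with P = 0 contribute 0)
Sum of the 6 terms: H(X,Y) = 1.957279 bits

Marginal of X (row sums):
  P(X=0) = 10/39 + 1/39 = 11/39
  P(X=1) = 10/39 + 1/13 = 1/3
  P(X=2) = 0 + 5/13 = 5/13
H(X) = -[(11/39)·log₂(11/39) + (1/3)·log₂(1/3) + (5/13)·log₂(5/13)]
  = 0.515017 + 0.528321 + 0.530197 = 1.573535 bits

H(Y|X) = H(X,Y) - H(X) = 1.957279 - 1.573535 = 0.3837 bits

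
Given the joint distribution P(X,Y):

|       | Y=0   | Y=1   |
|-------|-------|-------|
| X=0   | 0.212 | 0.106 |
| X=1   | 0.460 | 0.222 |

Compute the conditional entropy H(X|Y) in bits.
0.9021 bits

H(X|Y) = H(X,Y) - H(Y)

H(X,Y) = -Σ_{x,y} P(x,y) log₂ P(x,y). Per-cell terms -P(x,y)·log₂P(x,y):
  X=0: 0.47443, 0.34321
  X=1: 0.51534, 0.48204
Sum of the 4 terms: H(X,Y) = 1.8150 bits

Marginal of Y (column sums):
  P(Y=0) = 0.212 + 0.460 = 0.672
  P(Y=1) = 0.106 + 0.222 = 0.328
H(Y) = -[0.672·log₂(0.672) + 0.328·log₂(0.328)]
  = 0.38537 + 0.52750 = 0.9129 bits

H(X|Y) = H(X,Y) - H(Y) = 1.8150 - 0.9129 = 0.9021 bits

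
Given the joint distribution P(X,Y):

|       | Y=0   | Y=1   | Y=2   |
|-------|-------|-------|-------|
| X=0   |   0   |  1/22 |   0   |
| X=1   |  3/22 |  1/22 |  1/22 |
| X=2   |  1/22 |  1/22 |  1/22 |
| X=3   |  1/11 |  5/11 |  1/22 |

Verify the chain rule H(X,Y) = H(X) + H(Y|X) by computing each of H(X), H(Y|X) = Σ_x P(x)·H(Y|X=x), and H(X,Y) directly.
H(X) = 1.5290 bits, H(Y|X) = 1.1135 bits, H(X,Y) = 2.6424 bits

Marginal of X (row sums):
  P(X=0) = 0 + 1/22 + 0 = 1/22
  P(X=1) = 3/22 + 1/22 + 1/22 = 5/22
  P(X=2) = 1/22 + 1/22 + 1/22 = 3/22
  P(X=3) = 1/11 + 5/11 + 1/22 = 13/22
H(X) = -[(1/22)·log₂(1/22) + (5/22)·log₂(5/22) + (3/22)·log₂(3/22) + (13/22)·log₂(13/22)]
  = 0.2027 + 0.4858 + 0.3920 + 0.4485 = 1.5290 bits

H(Y|X) = Σ_x P(x)·H(Y|X=x):
  X=0: P(X=0) = 1/22, P(Y|X=0) = (0, 1, 0) → H(Y|X=0) = 0.0000
  X=1: P(X=1) = 5/22, P(Y|X=1) = (3/5, 1/5, 1/5) → H(Y|X=1) = 1.3710
  X=2: P(X=2) = 3/22, P(Y|X=2) = (1/3, 1/3, 1/3) → H(Y|X=2) = 1.5850
  X=3: P(X=3) = 13/22, P(Y|X=3) = (2/13, 10/13, 1/13) → H(Y|X=3) = 0.9913
H(Y|X) = (1/22)·0.0000 + (5/22)·1.3710 + (3/22)·1.5850 + (13/22)·0.9913 = 1.1135 bits

H(X,Y) = -Σ_{x,y} P(x,y) log₂ P(x,y). Per-cell terms -P(x,y)·log₂P(x,y):
  X=0: 0.0000, 0.2027, 0.0000
  X=1: 0.3920, 0.2027, 0.2027
  X=2: 0.2027, 0.2027, 0.2027
  X=3: 0.3145, 0.5170, 0.2027
  (cells with P = 0 contribute 0)
Sum of the 12 terms: H(X,Y) = 2.6424 bits

Chain rule check:
  H(X) + H(Y|X) = 1.5290 + 1.1135 = 2.6425 bits
  H(X,Y) = 2.6424 bits
✓ Chain rule verified (Δ = 0.0001 is 4-dp rounding noise: each of the three values was rounded independently).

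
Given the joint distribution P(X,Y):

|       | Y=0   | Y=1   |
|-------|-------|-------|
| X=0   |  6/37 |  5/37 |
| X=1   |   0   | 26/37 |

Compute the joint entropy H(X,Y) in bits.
1.1735 bits

H(X,Y) = -Σ_{x,y} P(x,y) log₂ P(x,y). Per-cell terms -P(x,y)·log₂P(x,y):
  X=0: 0.4256, 0.3902
  X=1: 0.0000, 0.3577
  (cells with P = 0 contribute 0)
Sum of the 4 terms: H(X,Y) = 1.1735 bits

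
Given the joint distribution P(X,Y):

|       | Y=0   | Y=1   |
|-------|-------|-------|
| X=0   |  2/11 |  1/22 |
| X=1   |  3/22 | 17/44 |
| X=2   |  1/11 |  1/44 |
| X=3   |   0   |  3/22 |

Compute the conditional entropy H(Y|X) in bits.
0.6790 bits

H(Y|X) = H(X,Y) - H(X)

H(X,Y) = -Σ_{x,y} P(x,y) log₂ P(x,y). Per-cell terms -P(x,y)·log₂P(x,y):
  X=0: 0.44717, 0.20270
  X=1: 0.39197, 0.53008
  X=2: 0.31449, 0.12408
  X=3: 0.00000, 0.39197
  (cells with P = 0 contribute 0)
Sum of the 8 terms: H(X,Y) = 2.4025 bits

Marginal of X (row sums):
  P(X=0) = 2/11 + 1/22 = 5/22
  P(X=1) = 3/22 + 17/44 = 23/44
  P(X=2) = 1/11 + 1/44 = 5/44
  P(X=3) = 0 + 3/22 = 3/22
H(X) = -[(5/22)·log₂(5/22) + (23/44)·log₂(23/44) + (5/44)·log₂(5/44) + (3/22)·log₂(3/22)]
  = 0.48580 + 0.48920 + 0.35653 + 0.39197 = 1.7235 bits

H(Y|X) = H(X,Y) - H(X) = 2.4025 - 1.7235 = 0.6790 bits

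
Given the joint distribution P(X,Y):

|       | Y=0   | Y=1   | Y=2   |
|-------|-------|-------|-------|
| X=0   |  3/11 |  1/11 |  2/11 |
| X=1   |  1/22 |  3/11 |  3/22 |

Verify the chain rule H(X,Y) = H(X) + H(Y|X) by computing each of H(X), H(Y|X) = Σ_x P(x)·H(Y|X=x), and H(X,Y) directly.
H(X) = 0.9940 bits, H(Y|X) = 1.3847 bits, H(X,Y) = 2.3788 bits

Marginal of X (row sums):
  P(X=0) = 3/11 + 1/11 + 2/11 = 6/11
  P(X=1) = 1/22 + 3/11 + 3/22 = 5/11
H(X) = -[(6/11)·log₂(6/11) + (5/11)·log₂(5/11)]
  = 0.4770 + 0.5170 = 0.9940 bits

H(Y|X) = Σ_x P(x)·H(Y|X=x):
  X=0: P(X=0) = 6/11, P(Y|X=0) = (1/2, 1/6, 1/3) → H(Y|X=0) = 1.4591
  X=1: P(X=1) = 5/11, P(Y|X=1) = (1/10, 3/5, 3/10) → H(Y|X=1) = 1.2955
H(Y|X) = (6/11)·1.4591 + (5/11)·1.2955 = 1.3847 bits

H(X,Y) = -Σ_{x,y} P(x,y) log₂ P(x,y). Per-cell terms -P(x,y)·log₂P(x,y):
  X=0: 0.5112, 0.3145, 0.4472
  X=1: 0.2027, 0.5112, 0.3920
Sum of the 6 terms: H(X,Y) = 2.3788 bits

Chain rule check:
  H(X) + H(Y|X) = 0.9940 + 1.3847 = 2.3787 bits
  H(X,Y) = 2.3788 bits
✓ Chain rule verified (Δ = 0.0001 is 4-dp rounding noise: each of the three values was rounded independently).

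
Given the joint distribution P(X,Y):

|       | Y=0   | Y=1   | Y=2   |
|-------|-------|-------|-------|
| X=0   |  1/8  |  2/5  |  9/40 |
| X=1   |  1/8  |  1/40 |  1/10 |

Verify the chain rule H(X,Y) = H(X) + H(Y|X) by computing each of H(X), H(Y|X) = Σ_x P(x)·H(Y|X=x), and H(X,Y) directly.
H(X) = 0.8113 bits, H(Y|X) = 1.4169 bits, H(X,Y) = 2.2282 bits

Marginal of X (row sums):
  P(X=0) = 1/8 + 2/5 + 9/40 = 3/4
  P(X=1) = 1/8 + 1/40 + 1/10 = 1/4
H(X) = -[(3/4)·log₂(3/4) + (1/4)·log₂(1/4)]
  = 0.31128 + 0.50000 = 0.8113 bits

H(Y|X) = Σ_x P(x)·H(Y|X=x):
  X=0: P(X=0) = 3/4, P(Y|X=0) = (1/6, 8/15, 3/10) → H(Y|X=0) = 1.43559
  X=1: P(X=1) = 1/4, P(Y|X=1) = (1/2, 1/10, 2/5) → H(Y|X=1) = 1.36096
H(Y|X) = (3/4)·1.43559 + (1/4)·1.36096 = 1.4169 bits

H(X,Y) = -Σ_{x,y} P(x,y) log₂ P(x,y). Per-cell terms -P(x,y)·log₂P(x,y):
  X=0: 0.37500, 0.52877, 0.48420
  X=1: 0.37500, 0.13305, 0.33219
Sum of the 6 terms: H(X,Y) = 2.2282 bits

Chain rule check:
  H(X) + H(Y|X) = 0.8113 + 1.4169 = 2.2282 bits
  H(X,Y) = 2.2282 bits
✓ Chain rule verified.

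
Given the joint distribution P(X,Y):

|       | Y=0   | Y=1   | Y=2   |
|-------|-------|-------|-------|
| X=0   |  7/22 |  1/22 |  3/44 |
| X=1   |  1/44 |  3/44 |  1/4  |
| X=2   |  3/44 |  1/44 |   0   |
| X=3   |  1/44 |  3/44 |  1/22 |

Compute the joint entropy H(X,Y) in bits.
2.8600 bits

H(X,Y) = -Σ_{x,y} P(x,y) log₂ P(x,y). Per-cell terms -P(x,y)·log₂P(x,y):
  X=0: 0.52566, 0.20270, 0.26417
  X=1: 0.12408, 0.26417, 0.50000
  X=2: 0.26417, 0.12408, 0.00000
  X=3: 0.12408, 0.26417, 0.20270
  (cells with P = 0 contribute 0)
Sum of the 12 terms: H(X,Y) = 2.8600 bits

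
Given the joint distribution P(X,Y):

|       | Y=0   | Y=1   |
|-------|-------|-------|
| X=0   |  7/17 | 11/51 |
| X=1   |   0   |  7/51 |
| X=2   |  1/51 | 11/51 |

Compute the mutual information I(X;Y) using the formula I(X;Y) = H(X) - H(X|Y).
0.3065 bits

I(X;Y) = H(X) - H(X|Y)

Marginal of X (row sums):
  P(X=0) = 7/17 + 11/51 = 32/51
  P(X=1) = 0 + 7/51 = 7/51
  P(X=2) = 1/51 + 11/51 = 4/17
H(X) = -[(32/51)·log₂(32/51) + (7/51)·log₂(7/51) + (4/17)·log₂(4/17)]
  = 0.4219 + 0.3932 + 0.4912 = 1.3063 bits

Marginal of Y (column sums):
  P(Y=0) = 7/17 + 0 + 1/51 = 22/51
  P(Y=1) = 11/51 + 7/51 + 11/51 = 29/51
H(X|Y) = Σ_y P(y)·H(X|Y=y):
  Y=0: P(Y=0) = 22/51, P(X|Y=0) = (21/22, 0, 1/22) → H(X|Y=0) = 0.2668
  Y=1: P(Y=1) = 29/51, P(X|Y=1) = (11/29, 7/29, 11/29) → H(X|Y=1) = 1.5559
H(X|Y) = (22/51)·0.2668 + (29/51)·1.5559 = 0.9998 bits

I(X;Y) = H(X) - H(X|Y) = 1.3063 - 0.9998 = 0.3065 bits

Cross-check via I(X;Y) = H(X) + H(Y) - H(X,Y): computing H(Y) from the column sums and H(X,Y) from the 6 cells in the same way gives H(Y) = 0.9864 bits and H(X,Y) = 1.9862 bits, so
I(X;Y) = 1.3063 + 0.9864 - 1.9862 = 0.3065 bits ✓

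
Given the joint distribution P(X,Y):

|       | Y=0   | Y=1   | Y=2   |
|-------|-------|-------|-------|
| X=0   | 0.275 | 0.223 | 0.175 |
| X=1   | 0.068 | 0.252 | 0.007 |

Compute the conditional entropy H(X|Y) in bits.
0.7629 bits

H(X|Y) = H(X,Y) - H(Y)

H(X,Y) = -Σ_{x,y} P(x,y) log₂ P(x,y). Per-cell terms -P(x,y)·log₂P(x,y):
  X=0: 0.512187, 0.482769, 0.440050
  X=1: 0.263726, 0.501103, 0.050109
Sum of the 6 terms: H(X,Y) = 2.24994 bits

Marginal of Y (column sums):
  P(Y=0) = 0.275 + 0.068 = 0.343
  P(Y=1) = 0.223 + 0.252 = 0.475
  P(Y=2) = 0.175 + 0.007 = 0.182
H(Y) = -[0.343·log₂(0.343) + 0.475·log₂(0.475) + 0.182·log₂(0.182)]
  = 0.529496 + 0.510150 + 0.447354 = 1.48700 bits

H(X|Y) = H(X,Y) - H(Y) = 2.24994 - 1.48700 = 0.7629 bits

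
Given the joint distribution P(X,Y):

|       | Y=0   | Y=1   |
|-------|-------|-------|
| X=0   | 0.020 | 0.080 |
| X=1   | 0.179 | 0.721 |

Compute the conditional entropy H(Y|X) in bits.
0.7199 bits

H(Y|X) = H(X,Y) - H(X)

H(X,Y) = -Σ_{x,y} P(x,y) log₂ P(x,y). Per-cell terms -P(x,y)·log₂P(x,y):
  X=0: 0.11288, 0.29151
  X=1: 0.44427, 0.34026
Sum of the 4 terms: H(X,Y) = 1.1889 bits

Marginal of X (row sums):
  P(X=0) = 0.020 + 0.080 = 0.100
  P(X=1) = 0.179 + 0.721 = 0.900
H(X) = -[0.100·log₂(0.100) + 0.900·log₂(0.900)]
  = 0.33219 + 0.13680 = 0.4690 bits

H(Y|X) = H(X,Y) - H(X) = 1.1889 - 0.4690 = 0.7199 bits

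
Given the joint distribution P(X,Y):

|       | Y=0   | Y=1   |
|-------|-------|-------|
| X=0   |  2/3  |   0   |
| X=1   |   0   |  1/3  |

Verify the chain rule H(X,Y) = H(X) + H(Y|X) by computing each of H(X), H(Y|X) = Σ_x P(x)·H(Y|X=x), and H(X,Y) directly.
H(X) = 0.9183 bits, H(Y|X) = 0.0000 bits, H(X,Y) = 0.9183 bits

Marginal of X (row sums):
  P(X=0) = 2/3 + 0 = 2/3
  P(X=1) = 0 + 1/3 = 1/3
H(X) = -[(2/3)·log₂(2/3) + (1/3)·log₂(1/3)]
  = 0.3900 + 0.5283 = 0.9183 bits

H(Y|X) = Σ_x P(x)·H(Y|X=x):
  X=0: P(X=0) = 2/3, P(Y|X=0) = (1, 0) → H(Y|X=0) = 0.0000
  X=1: P(X=1) = 1/3, P(Y|X=1) = (0, 1) → H(Y|X=1) = 0.0000
H(Y|X) = (2/3)·0.0000 + (1/3)·0.0000 = 0.0000 bits

H(X,Y) = -Σ_{x,y} P(x,y) log₂ P(x,y). Per-cell terms -P(x,y)·log₂P(x,y):
  X=0: 0.3900, 0.0000
  X=1: 0.0000, 0.5283
  (cells with P = 0 contribute 0)
Sum of the 4 terms: H(X,Y) = 0.9183 bits

Chain rule check:
  H(X) + H(Y|X) = 0.9183 + 0.0000 = 0.9183 bits
  H(X,Y) = 0.9183 bits
✓ Chain rule verified.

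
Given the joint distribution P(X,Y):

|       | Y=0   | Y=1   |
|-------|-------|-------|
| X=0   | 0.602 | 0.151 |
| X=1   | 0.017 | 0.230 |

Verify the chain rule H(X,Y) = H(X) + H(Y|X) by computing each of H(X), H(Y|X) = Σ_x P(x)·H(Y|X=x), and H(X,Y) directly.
H(X) = 0.8065 bits, H(Y|X) = 0.6337 bits, H(X,Y) = 1.4402 bits

Marginal of X (row sums):
  P(X=0) = 0.602 + 0.151 = 0.753
  P(X=1) = 0.017 + 0.230 = 0.247
H(X) = -[0.753·log₂(0.753) + 0.247·log₂(0.247)]
  = 0.3082 + 0.4983 = 0.8065 bits

H(Y|X) = Σ_x P(x)·H(Y|X=x):
  X=0: P(X=0) = 0.753, P(Y|X=0) = (602/753, 151/753) → H(Y|X=0) = 0.7230
  X=1: P(X=1) = 0.247, P(Y|X=1) = (17/247, 230/247) → H(Y|X=1) = 0.3615
H(Y|X) = 0.753·0.7230 + 0.247·0.3615 = 0.6337 bits

H(X,Y) = -Σ_{x,y} P(x,y) log₂ P(x,y). Per-cell terms -P(x,y)·log₂P(x,y):
  X=0: 0.4408, 0.4118
  X=1: 0.0999, 0.4877
Sum of the 4 terms: H(X,Y) = 1.4402 bits

Chain rule check:
  H(X) + H(Y|X) = 0.8065 + 0.6337 = 1.4402 bits
  H(X,Y) = 1.4402 bits
✓ Chain rule verified.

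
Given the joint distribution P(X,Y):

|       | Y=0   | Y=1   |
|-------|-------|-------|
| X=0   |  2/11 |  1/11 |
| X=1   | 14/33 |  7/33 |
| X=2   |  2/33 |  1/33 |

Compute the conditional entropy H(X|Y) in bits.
1.2407 bits

H(X|Y) = H(X,Y) - H(Y)

H(X,Y) = -Σ_{x,y} P(x,y) log₂ P(x,y). Per-cell terms -P(x,y)·log₂P(x,y):
  X=0: 0.4472, 0.3145
  X=1: 0.5248, 0.4745
  X=2: 0.2451, 0.1529
Sum of the 6 terms: H(X,Y) = 2.1590 bits

Marginal of Y (column sums):
  P(Y=0) = 2/11 + 14/33 + 2/33 = 2/3
  P(Y=1) = 1/11 + 7/33 + 1/33 = 1/3
H(Y) = -[(2/3)·log₂(2/3) + (1/3)·log₂(1/3)]
  = 0.3900 + 0.5283 = 0.9183 bits

H(X|Y) = H(X,Y) - H(Y) = 2.1590 - 0.9183 = 1.2407 bits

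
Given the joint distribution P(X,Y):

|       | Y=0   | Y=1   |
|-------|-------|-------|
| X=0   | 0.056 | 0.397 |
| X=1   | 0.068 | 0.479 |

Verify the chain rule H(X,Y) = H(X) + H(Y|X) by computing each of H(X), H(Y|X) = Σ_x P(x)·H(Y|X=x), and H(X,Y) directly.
H(X) = 0.9936 bits, H(Y|X) = 0.5407 bits, H(X,Y) = 1.5344 bits

Marginal of X (row sums):
  P(X=0) = 0.056 + 0.397 = 0.453
  P(X=1) = 0.068 + 0.479 = 0.547
H(X) = -[0.453·log₂(0.453) + 0.547·log₂(0.547)]
  = 0.5175 + 0.4761 = 0.9936 bits

H(Y|X) = Σ_x P(x)·H(Y|X=x):
  X=0: P(X=0) = 0.453, P(Y|X=0) = (56/453, 397/453) → H(Y|X=0) = 0.5397
  X=1: P(X=1) = 0.547, P(Y|X=1) = (68/547, 479/547) → H(Y|X=1) = 0.5416
H(Y|X) = 0.453·0.5397 + 0.547·0.5416 = 0.5407 bits

H(X,Y) = -Σ_{x,y} P(x,y) log₂ P(x,y). Per-cell terms -P(x,y)·log₂P(x,y):
  X=0: 0.2329, 0.5291
  X=1: 0.2637, 0.5087
Sum of the 4 terms: H(X,Y) = 1.5344 bits

Chain rule check:
  H(X) + H(Y|X) = 0.9936 + 0.5407 = 1.5343 bits
  H(X,Y) = 1.5344 bits
✓ Chain rule verified (Δ = 0.0001 is 4-dp rounding noise: each of the three values was rounded independently).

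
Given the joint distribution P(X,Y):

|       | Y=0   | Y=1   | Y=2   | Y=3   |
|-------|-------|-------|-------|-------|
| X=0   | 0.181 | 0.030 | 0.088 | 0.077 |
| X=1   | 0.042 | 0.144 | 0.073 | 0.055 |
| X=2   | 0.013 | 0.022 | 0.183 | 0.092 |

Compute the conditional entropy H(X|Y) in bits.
1.2941 bits

H(X|Y) = H(X,Y) - H(Y)

H(X,Y) = -Σ_{x,y} P(x,y) log₂ P(x,y). Per-cell terms -P(x,y)·log₂P(x,y):
  X=0: 0.44633, 0.15177, 0.30856, 0.28482
  X=1: 0.19209, 0.40260, 0.27565, 0.23014
  X=2: 0.08145, 0.12114, 0.44837, 0.31668
Sum of the 12 terms: H(X,Y) = 3.2596 bits

Marginal of Y (column sums):
  P(Y=0) = 0.181 + 0.042 + 0.013 = 0.236
  P(Y=1) = 0.030 + 0.144 + 0.022 = 0.196
  P(Y=2) = 0.088 + 0.073 + 0.183 = 0.344
  P(Y=3) = 0.077 + 0.055 + 0.092 = 0.224
H(Y) = -[0.236·log₂(0.236) + 0.196·log₂(0.196) + 0.344·log₂(0.344) + 0.224·log₂(0.224)]
  = 0.49162 + 0.46081 + 0.52959 + 0.48349 = 1.9655 bits

H(X|Y) = H(X,Y) - H(Y) = 3.2596 - 1.9655 = 1.2941 bits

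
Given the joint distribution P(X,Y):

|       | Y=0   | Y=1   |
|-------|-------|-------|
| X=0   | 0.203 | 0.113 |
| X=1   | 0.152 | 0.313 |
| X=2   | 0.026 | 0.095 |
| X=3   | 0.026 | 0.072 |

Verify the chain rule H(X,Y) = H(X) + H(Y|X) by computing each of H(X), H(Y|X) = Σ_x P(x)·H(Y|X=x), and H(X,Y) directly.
H(X) = 1.7360 bits, H(Y|X) = 0.8938 bits, H(X,Y) = 2.6298 bits

Marginal of X (row sums):
  P(X=0) = 0.203 + 0.113 = 0.316
  P(X=1) = 0.152 + 0.313 = 0.465
  P(X=2) = 0.026 + 0.095 = 0.121
  P(X=3) = 0.026 + 0.072 = 0.098
H(X) = -[0.316·log₂(0.316) + 0.465·log₂(0.465) + 0.121·log₂(0.121) + 0.098·log₂(0.098)]
  = 0.5252 + 0.5137 + 0.3687 + 0.3284 = 1.7360 bits

H(Y|X) = Σ_x P(x)·H(Y|X=x):
  X=0: P(X=0) = 0.316, P(Y|X=0) = (203/316, 113/316) → H(Y|X=0) = 0.9407
  X=1: P(X=1) = 0.465, P(Y|X=1) = (152/465, 313/465) → H(Y|X=1) = 0.9117
  X=2: P(X=2) = 0.121, P(Y|X=2) = (26/121, 95/121) → H(Y|X=2) = 0.7507
  X=3: P(X=3) = 0.098, P(Y|X=3) = (13/49, 36/49) → H(Y|X=3) = 0.8346
H(Y|X) = 0.316·0.9407 + 0.465·0.9117 + 0.121·0.7507 + 0.098·0.8346 = 0.8938 bits

H(X,Y) = -Σ_{x,y} P(x,y) log₂ P(x,y). Per-cell terms -P(x,y)·log₂P(x,y):
  X=0: 0.4670, 0.3555
  X=1: 0.4131, 0.5245
  X=2: 0.1369, 0.3226
  X=3: 0.1369, 0.2733
Sum of the 8 terms: H(X,Y) = 2.6298 bits

Chain rule check:
  H(X) + H(Y|X) = 1.7360 + 0.8938 = 2.6298 bits
  H(X,Y) = 2.6298 bits
✓ Chain rule verified.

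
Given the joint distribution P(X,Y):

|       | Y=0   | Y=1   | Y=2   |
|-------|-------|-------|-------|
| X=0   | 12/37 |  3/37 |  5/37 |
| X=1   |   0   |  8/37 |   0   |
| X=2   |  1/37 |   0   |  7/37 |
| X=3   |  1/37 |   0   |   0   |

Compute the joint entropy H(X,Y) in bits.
2.4247 bits

H(X,Y) = -Σ_{x,y} P(x,y) log₂ P(x,y). Per-cell terms -P(x,y)·log₂P(x,y):
  X=0: 0.52686, 0.29388, 0.39021
  X=1: 0.00000, 0.47772, 0.00000
  X=2: 0.14080, 0.00000, 0.45445
  X=3: 0.14080, 0.00000, 0.00000
  (cells with P = 0 contribute 0)
Sum of the 12 terms: H(X,Y) = 2.4247 bits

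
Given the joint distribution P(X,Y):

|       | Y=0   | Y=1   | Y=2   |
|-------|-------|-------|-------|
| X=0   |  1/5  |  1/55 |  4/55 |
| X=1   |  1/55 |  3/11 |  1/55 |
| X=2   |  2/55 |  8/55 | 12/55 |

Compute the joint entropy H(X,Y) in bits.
2.6236 bits

H(X,Y) = -Σ_{x,y} P(x,y) log₂ P(x,y). Per-cell terms -P(x,y)·log₂P(x,y):
  X=0: 0.4644, 0.1051, 0.2750
  X=1: 0.1051, 0.5112, 0.1051
  X=2: 0.1739, 0.4046, 0.4792
Sum of the 9 terms: H(X,Y) = 2.6236 bits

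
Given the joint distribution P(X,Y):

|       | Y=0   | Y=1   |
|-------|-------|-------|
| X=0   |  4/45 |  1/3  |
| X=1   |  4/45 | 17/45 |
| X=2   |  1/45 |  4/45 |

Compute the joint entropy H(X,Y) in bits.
2.1121 bits

H(X,Y) = -Σ_{x,y} P(x,y) log₂ P(x,y). Per-cell terms -P(x,y)·log₂P(x,y):
  X=0: 0.31039, 0.52832
  X=1: 0.31039, 0.53055
  X=2: 0.12204, 0.31039
Sum of the 6 terms: H(X,Y) = 2.1121 bits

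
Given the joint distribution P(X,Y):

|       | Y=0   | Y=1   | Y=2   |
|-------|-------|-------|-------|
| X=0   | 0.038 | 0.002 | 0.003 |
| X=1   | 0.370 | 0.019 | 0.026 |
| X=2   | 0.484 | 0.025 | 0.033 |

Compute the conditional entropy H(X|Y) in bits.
1.2006 bits

H(X|Y) = H(X,Y) - H(Y)

H(X,Y) = -Σ_{x,y} P(x,y) log₂ P(x,y). Per-cell terms -P(x,y)·log₂P(x,y):
  X=0: 0.179279, 0.017932, 0.025142
  X=1: 0.530729, 0.108639, 0.136899
  X=2: 0.506710, 0.133048, 0.162406
Sum of the 9 terms: H(X,Y) = 1.80078 bits

Marginal of Y (column sums):
  P(Y=0) = 0.038 + 0.370 + 0.484 = 0.892
  P(Y=1) = 0.002 + 0.019 + 0.025 = 0.046
  P(Y=2) = 0.003 + 0.026 + 0.033 = 0.062
H(Y) = -[0.892·log₂(0.892) + 0.046·log₂(0.046) + 0.062·log₂(0.062)]
  = 0.147077 + 0.204342 + 0.248718 = 0.60014 bits

H(X|Y) = H(X,Y) - H(Y) = 1.80078 - 0.60014 = 1.2006 bits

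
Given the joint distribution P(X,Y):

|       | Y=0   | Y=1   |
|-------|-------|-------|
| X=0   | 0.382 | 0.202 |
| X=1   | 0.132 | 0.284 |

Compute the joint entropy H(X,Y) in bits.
1.8979 bits

H(X,Y) = -Σ_{x,y} P(x,y) log₂ P(x,y). Per-cell terms -P(x,y)·log₂P(x,y):
  X=0: 0.5304, 0.4661
  X=1: 0.3856, 0.5158
Sum of the 4 terms: H(X,Y) = 1.8979 bits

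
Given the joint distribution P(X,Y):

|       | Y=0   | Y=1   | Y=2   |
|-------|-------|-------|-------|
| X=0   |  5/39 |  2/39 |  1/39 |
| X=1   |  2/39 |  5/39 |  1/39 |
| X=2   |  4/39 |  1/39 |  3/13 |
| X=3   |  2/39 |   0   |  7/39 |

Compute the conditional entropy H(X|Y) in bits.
1.5837 bits

H(X|Y) = H(X,Y) - H(Y)

H(X,Y) = -Σ_{x,y} P(x,y) log₂ P(x,y). Per-cell terms -P(x,y)·log₂P(x,y):
  X=0: 0.379933, 0.219764, 0.135523
  X=1: 0.219764, 0.379933, 0.135523
  X=2: 0.336964, 0.135523, 0.488187
  X=3: 0.219764, 0.000000, 0.444778
  (cells with P = 0 contribute 0)
Sum of the 12 terms: H(X,Y) = 3.09566 bits

Marginal of Y (column sums):
  P(Y=0) = 5/39 + 2/39 + 4/39 + 2/39 = 1/3
  P(Y=1) = 2/39 + 5/39 + 1/39 + 0 = 8/39
  P(Y=2) = 1/39 + 1/39 + 3/13 + 7/39 = 6/13
H(Y) = -[(1/3)·log₂(1/3) + (8/39)·log₂(8/39) + (6/13)·log₂(6/13)]
  = 0.528321 + 0.468800 + 0.514836 = 1.51196 bits

H(X|Y) = H(X,Y) - H(Y) = 3.09566 - 1.51196 = 1.5837 bits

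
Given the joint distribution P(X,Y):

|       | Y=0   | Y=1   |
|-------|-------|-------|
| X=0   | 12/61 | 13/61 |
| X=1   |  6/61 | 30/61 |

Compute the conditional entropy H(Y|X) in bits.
0.7930 bits

H(Y|X) = H(X,Y) - H(X)

H(X,Y) = -Σ_{x,y} P(x,y) log₂ P(x,y). Per-cell terms -P(x,y)·log₂P(x,y):
  X=0: 0.4615, 0.4753
  X=1: 0.3291, 0.5035
Sum of the 4 terms: H(X,Y) = 1.7694 bits

Marginal of X (row sums):
  P(X=0) = 12/61 + 13/61 = 25/61
  P(X=1) = 6/61 + 30/61 = 36/61
H(X) = -[(25/61)·log₂(25/61) + (36/61)·log₂(36/61)]
  = 0.5274 + 0.4490 = 0.9764 bits

H(Y|X) = H(X,Y) - H(X) = 1.7694 - 0.9764 = 0.7930 bits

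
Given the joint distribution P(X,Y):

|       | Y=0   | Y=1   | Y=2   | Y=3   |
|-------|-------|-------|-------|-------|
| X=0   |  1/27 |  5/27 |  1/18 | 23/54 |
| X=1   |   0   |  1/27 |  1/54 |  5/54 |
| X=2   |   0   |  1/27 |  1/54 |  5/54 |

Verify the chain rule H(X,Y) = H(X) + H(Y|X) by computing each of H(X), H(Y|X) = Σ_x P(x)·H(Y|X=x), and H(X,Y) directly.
H(X) = 1.1730 bits, H(Y|X) = 1.4108 bits, H(X,Y) = 2.5839 bits

Marginal of X (row sums):
  P(X=0) = 1/27 + 5/27 + 1/18 + 23/54 = 19/27
  P(X=1) = 0 + 1/27 + 1/54 + 5/54 = 4/27
  P(X=2) = 0 + 1/27 + 1/54 + 5/54 = 4/27
H(X) = -[(19/27)·log₂(19/27) + (4/27)·log₂(4/27) + (4/27)·log₂(4/27)]
  = 0.35675 + 0.40813 + 0.40813 = 1.1730 bits

H(Y|X) = Σ_x P(x)·H(Y|X=x):
  X=0: P(X=0) = 19/27, P(Y|X=0) = (1/19, 5/19, 3/38, 23/38) → H(Y|X=0) = 1.45803
  X=1: P(X=1) = 4/27, P(Y|X=1) = (0, 1/4, 1/8, 5/8) → H(Y|X=1) = 1.29879
  X=2: P(X=2) = 4/27, P(Y|X=2) = (0, 1/4, 1/8, 5/8) → H(Y|X=2) = 1.29879
H(Y|X) = (19/27)·1.45803 + (4/27)·1.29879 + (4/27)·1.29879 = 1.4108 bits

H(X,Y) = -Σ_{x,y} P(x,y) log₂ P(x,y). Per-cell terms -P(x,y)·log₂P(x,y):
  X=0: 0.17611, 0.45055, 0.23166, 0.52445
  X=1: 0.00000, 0.17611, 0.10657, 0.31787
  X=2: 0.00000, 0.17611, 0.10657, 0.31787
  (cells with P = 0 contribute 0)
Sum of the 12 terms: H(X,Y) = 2.5839 bits

Chain rule check:
  H(X) + H(Y|X) = 1.1730 + 1.4108 = 2.5838 bits
  H(X,Y) = 2.5839 bits
✓ Chain rule verified (Δ = 0.0001 is 4-dp rounding noise: each of the three values was rounded independently).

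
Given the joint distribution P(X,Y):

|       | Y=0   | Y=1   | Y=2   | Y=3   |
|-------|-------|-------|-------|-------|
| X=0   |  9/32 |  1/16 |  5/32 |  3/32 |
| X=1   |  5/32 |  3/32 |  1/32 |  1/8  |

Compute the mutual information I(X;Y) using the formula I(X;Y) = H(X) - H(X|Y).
0.0740 bits

I(X;Y) = H(X) - H(X|Y)

Marginal of X (row sums):
  P(X=0) = 9/32 + 1/16 + 5/32 + 3/32 = 19/32
  P(X=1) = 5/32 + 3/32 + 1/32 + 1/8 = 13/32
H(X) = -[(19/32)·log₂(19/32) + (13/32)·log₂(13/32)]
  = 0.44654 + 0.52795 = 0.9745 bits

Marginal of Y (column sums):
  P(Y=0) = 9/32 + 5/32 = 7/16
  P(Y=1) = 1/16 + 3/32 = 5/32
  P(Y=2) = 5/32 + 1/32 = 3/16
  P(Y=3) = 3/32 + 1/8 = 7/32
H(X|Y) = Σ_y P(y)·H(X|Y=y):
  Y=0: P(Y=0) = 7/16, P(X|Y=0) = (9/14, 5/14) → H(X|Y=0) = 0.94029
  Y=1: P(Y=1) = 5/32, P(X|Y=1) = (2/5, 3/5) → H(X|Y=1) = 0.97095
  Y=2: P(Y=2) = 3/16, P(X|Y=2) = (5/6, 1/6) → H(X|Y=2) = 0.65002
  Y=3: P(Y=3) = 7/32, P(X|Y=3) = (3/7, 4/7) → H(X|Y=3) = 0.98523
H(X|Y) = (7/16)·0.94029 + (5/32)·0.97095 + (3/16)·0.65002 + (7/32)·0.98523 = 0.9005 bits

I(X;Y) = H(X) - H(X|Y) = 0.9745 - 0.9005 = 0.0740 bits

Cross-check via I(X;Y) = H(X) + H(Y) - H(X,Y): computing H(Y) from the column sums and H(X,Y) from the 8 cells in the same way gives H(Y) = 1.8727 bits and H(X,Y) = 2.7732 bits, so
I(X;Y) = 0.9745 + 1.8727 - 2.7732 = 0.0740 bits ✓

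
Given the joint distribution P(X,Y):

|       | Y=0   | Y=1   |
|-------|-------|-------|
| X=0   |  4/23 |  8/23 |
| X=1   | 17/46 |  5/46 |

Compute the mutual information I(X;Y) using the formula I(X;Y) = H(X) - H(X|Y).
0.1456 bits

I(X;Y) = H(X) - H(X|Y)

Marginal of X (row sums):
  P(X=0) = 4/23 + 8/23 = 12/23
  P(X=1) = 17/46 + 5/46 = 11/23
H(X) = -[(12/23)·log₂(12/23) + (11/23)·log₂(11/23)]
  = 0.489704 + 0.508932 = 0.99864 bits

Marginal of Y (column sums):
  P(Y=0) = 4/23 + 17/46 = 25/46
  P(Y=1) = 8/23 + 5/46 = 21/46
H(X|Y) = Σ_y P(y)·H(X|Y=y):
  Y=0: P(Y=0) = 25/46, P(X|Y=0) = (8/25, 17/25) → H(X|Y=0) = 0.904381
  Y=1: P(Y=1) = 21/46, P(X|Y=1) = (16/21, 5/21) → H(X|Y=1) = 0.791858
H(X|Y) = (25/46)·0.904381 + (21/46)·0.791858 = 0.85301 bits

I(X;Y) = H(X) - H(X|Y) = 0.99864 - 0.85301 = 0.1456 bits

Cross-check via I(X;Y) = H(X) + H(Y) - H(X,Y): computing H(Y) from the column sums and H(X,Y) from the 4 cells in the same way gives H(Y) = 0.99454 bits and H(X,Y) = 1.84755 bits, so
I(X;Y) = 0.99864 + 0.99454 - 1.84755 = 0.1456 bits ✓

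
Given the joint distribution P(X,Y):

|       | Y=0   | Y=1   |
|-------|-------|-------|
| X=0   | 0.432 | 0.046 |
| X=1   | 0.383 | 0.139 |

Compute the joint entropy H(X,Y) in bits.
1.6535 bits

H(X,Y) = -Σ_{x,y} P(x,y) log₂ P(x,y). Per-cell terms -P(x,y)·log₂P(x,y):
  X=0: 0.52311, 0.20434
  X=1: 0.53030, 0.39571
Sum of the 4 terms: H(X,Y) = 1.6535 bits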